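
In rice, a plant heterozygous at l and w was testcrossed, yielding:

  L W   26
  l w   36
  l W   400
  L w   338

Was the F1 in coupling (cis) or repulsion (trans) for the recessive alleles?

The two most frequent classes are L w (338) and l W (400); these are the parental (non-recombinant) types.
So the F1 carried L w on one chromosome and l W on the other — the recessive alleles are on opposite chromosomes (trans / repulsion).

trans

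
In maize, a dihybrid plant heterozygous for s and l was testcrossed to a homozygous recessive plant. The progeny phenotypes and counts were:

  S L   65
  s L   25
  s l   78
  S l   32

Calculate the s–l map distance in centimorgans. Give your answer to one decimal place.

The two most frequent classes, S L (65) and s l (78), are the parental types, so the F1 was S L / s l.
The recombinant classes are S l and s L: 32 + 25 = 57.
Recombination frequency = 57/200 = 0.2850 ≈ 28.5%, i.e. 28.5 centimorgans.

28.5 centimorgans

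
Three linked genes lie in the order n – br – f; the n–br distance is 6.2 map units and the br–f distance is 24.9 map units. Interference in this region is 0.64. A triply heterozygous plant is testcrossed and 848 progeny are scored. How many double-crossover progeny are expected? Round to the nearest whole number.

5

Map distances give recombination frequencies of 0.062 and 0.249 for the two intervals.
With interference 0.64 (so coincidence = 0.36), expected double-crossover frequency = 0.062 × 0.249 × 0.36 = 0.00556.
Expected number = 0.00556 × 848 = 4.71 ≈ 5.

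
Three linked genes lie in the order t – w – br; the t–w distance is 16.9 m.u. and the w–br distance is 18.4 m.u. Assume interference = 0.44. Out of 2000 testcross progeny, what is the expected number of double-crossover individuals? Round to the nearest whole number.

35

Map distances give recombination frequencies of 0.169 and 0.184 for the two intervals.
With interference 0.44 (so coincidence = 0.56), expected double-crossover frequency = 0.169 × 0.184 × 0.56 = 0.01741.
Expected number = 0.01741 × 2000 = 34.83 ≈ 35.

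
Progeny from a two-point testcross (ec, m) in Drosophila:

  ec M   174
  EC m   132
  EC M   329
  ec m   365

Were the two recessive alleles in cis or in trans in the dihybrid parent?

The two most frequent classes are EC M (329) and ec m (365); these are the parental (non-recombinant) types.
So the F1 carried EC M on one chromosome and ec m on the other — the recessive alleles are on the same chromosome (cis / coupling).

cis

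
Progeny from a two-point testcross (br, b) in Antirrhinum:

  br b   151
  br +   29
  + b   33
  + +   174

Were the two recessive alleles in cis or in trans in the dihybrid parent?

The two most frequent classes are + + (174) and br b (151); these are the parental (non-recombinant) types.
So the F1 carried + + on one chromosome and br b on the other — the recessive alleles are on the same chromosome (cis / coupling).

cis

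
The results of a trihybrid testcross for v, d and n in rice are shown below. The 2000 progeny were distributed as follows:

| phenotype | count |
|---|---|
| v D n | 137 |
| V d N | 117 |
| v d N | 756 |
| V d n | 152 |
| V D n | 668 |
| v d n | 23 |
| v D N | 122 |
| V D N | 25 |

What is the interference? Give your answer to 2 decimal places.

The two most frequent reciprocal classes, V D n and v d N, are the parental types, so the F1 was V D n / v d N.
The two rarest classes, V D N and v d n, are the double crossovers. Comparing them with the parentals, only the n allele has switched, so n is the middle locus and the order is d – n – v.
d–n: (274 + 48)/2000 = 0.1610; n–v: (254 + 48)/2000 = 0.1510.
Expected DCO frequency = 0.1610 × 0.1510 ≈ 0.02431; observed = 48/2000 ≈ 0.02400.
Coefficient of coincidence = 0.02400/0.02431 ≈ 0.99; interference = 1 − 0.99 = 0.01.

0.01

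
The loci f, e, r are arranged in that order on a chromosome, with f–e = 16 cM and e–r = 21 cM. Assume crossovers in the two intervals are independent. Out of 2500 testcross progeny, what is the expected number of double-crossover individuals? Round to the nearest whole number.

84

Map distances give recombination frequencies of 0.160 and 0.210 for the two intervals.
With no interference, expected double-crossover frequency = 0.160 × 0.210 = 0.03360.
Expected number = 0.03360 × 2500 = 84.00 ≈ 84.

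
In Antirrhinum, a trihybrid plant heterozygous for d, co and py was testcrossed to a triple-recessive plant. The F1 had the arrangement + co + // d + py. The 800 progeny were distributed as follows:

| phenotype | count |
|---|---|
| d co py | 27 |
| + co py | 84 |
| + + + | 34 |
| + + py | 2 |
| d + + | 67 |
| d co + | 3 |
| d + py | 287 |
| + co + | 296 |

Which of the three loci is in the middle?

d

The two rarest classes, d co + and + + py, are the double crossovers. Comparing them with the parentals, only the d allele has switched, so d is the middle locus and the order is py – d – co.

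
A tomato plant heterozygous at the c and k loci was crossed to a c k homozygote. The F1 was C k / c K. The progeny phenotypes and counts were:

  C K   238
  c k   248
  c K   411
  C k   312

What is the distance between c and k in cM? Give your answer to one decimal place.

40.2 cM

The recombinant classes are C K and c k: 238 + 248 = 486.
Recombination frequency = 486/1209 = 0.4020 ≈ 40.2%, i.e. 40.2 cM.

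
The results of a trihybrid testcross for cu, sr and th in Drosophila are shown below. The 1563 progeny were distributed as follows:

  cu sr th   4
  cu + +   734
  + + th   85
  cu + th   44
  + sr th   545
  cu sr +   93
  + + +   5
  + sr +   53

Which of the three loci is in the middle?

cu

The two most frequent reciprocal classes, + sr th and cu + +, are the parental types, so the F1 was + sr th / cu + +.
The two rarest classes, cu sr th and + + +, are the double crossovers. Comparing them with the parentals, only the cu allele has switched, so cu is the middle locus and the order is th – cu – sr.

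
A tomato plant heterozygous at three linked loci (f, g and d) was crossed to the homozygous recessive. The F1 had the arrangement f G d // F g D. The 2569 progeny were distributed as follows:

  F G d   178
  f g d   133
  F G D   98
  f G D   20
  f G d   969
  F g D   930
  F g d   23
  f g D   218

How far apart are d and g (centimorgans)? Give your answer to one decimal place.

The two rarest classes, f G D and F g d, are the double crossovers. Comparing them with the parentals, only the d allele has switched, so d is the middle locus and the order is f – d – g.
Crossovers in the d–g interval produce the single-crossover classes f g d and F G D (133 + 98 = 231) plus the double crossovers (43).
RF(d–g) = (231 + 43) / 2569 = 274/2569 = 0.1067 → 10.7 centimorgans.

10.7 centimorgans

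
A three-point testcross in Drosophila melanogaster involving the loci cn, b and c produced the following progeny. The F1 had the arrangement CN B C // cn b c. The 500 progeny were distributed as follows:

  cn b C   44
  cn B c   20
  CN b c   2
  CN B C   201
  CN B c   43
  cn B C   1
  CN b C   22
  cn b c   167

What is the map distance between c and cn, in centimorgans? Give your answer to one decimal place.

18.0 centimorgans

The two rarest classes, cn B C and CN b c, are the double crossovers. Comparing them with the parentals, only the cn allele has switched, so cn is the middle locus and the order is b – cn – c.
Crossovers in the cn–c interval produce the single-crossover classes CN B c and cn b C (43 + 44 = 87) plus the double crossovers (3).
RF(cn–c) = (87 + 3) / 500 = 90/500 = 0.1800 → 18.0 centimorgans.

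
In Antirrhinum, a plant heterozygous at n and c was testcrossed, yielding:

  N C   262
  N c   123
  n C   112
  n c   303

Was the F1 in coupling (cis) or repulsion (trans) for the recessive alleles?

cis

The two most frequent classes are N C (262) and n c (303); these are the parental (non-recombinant) types.
So the F1 carried N C on one chromosome and n c on the other — the recessive alleles are on the same chromosome (cis / coupling).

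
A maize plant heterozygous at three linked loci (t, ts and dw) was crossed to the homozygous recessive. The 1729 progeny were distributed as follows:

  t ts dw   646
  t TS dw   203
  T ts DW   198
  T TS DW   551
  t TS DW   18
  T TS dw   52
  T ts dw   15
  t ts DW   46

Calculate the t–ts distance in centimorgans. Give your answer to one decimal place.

The two most frequent reciprocal classes, T TS DW and t ts dw, are the parental types, so the F1 was T TS DW / t ts dw.
The two rarest classes, t TS DW and T ts dw, are the double crossovers. Comparing them with the parentals, only the t allele has switched, so t is the middle locus and the order is dw – t – ts.
Crossovers in the t–ts interval produce the single-crossover classes T ts DW and t TS dw (198 + 203 = 401) plus the double crossovers (33).
RF(t–ts) = (401 + 33) / 1729 = 434/1729 = 0.2510 → 25.1 centimorgans.

25.1 centimorgans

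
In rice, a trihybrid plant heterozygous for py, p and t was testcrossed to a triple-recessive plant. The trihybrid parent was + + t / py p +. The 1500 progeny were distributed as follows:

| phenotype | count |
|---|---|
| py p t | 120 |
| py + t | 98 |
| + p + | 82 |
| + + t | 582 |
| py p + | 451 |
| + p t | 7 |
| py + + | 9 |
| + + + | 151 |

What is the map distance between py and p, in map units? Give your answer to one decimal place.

The two rarest classes, + p t and py + +, are the double crossovers. Comparing them with the parentals, only the p allele has switched, so p is the middle locus and the order is py – p – t.
Crossovers in the py–p interval produce the single-crossover classes py + t and + p + (98 + 82 = 180) plus the double crossovers (16).
RF(py–p) = (180 + 16) / 1500 = 196/1500 = 0.1307 → 13.1 map units.

13.1 map units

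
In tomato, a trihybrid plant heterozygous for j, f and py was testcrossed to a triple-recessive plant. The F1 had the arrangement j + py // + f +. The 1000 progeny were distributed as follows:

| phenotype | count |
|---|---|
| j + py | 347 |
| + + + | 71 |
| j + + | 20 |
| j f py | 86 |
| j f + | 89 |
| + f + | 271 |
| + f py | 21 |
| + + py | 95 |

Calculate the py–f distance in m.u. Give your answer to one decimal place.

19.8 m.u.

The two rarest classes, j + + and + f py, are the double crossovers. Comparing them with the parentals, only the py allele has switched, so py is the middle locus and the order is j – py – f.
Crossovers in the py–f interval produce the single-crossover classes j f py and + + + (86 + 71 = 157) plus the double crossovers (41).
RF(py–f) = (157 + 41) / 1000 = 198/1000 = 0.1980 → 19.8 m.u.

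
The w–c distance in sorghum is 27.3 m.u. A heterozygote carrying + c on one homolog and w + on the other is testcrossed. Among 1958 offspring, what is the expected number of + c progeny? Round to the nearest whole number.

712

A map distance of 27.3 m.u. corresponds to a recombination frequency of 0.273.
The F1 is + c / w +, so + c is a parental gamete class with expected frequency (1 − r)/2 = 0.727/2 = 0.3635.
Expected number = 0.3635 × 1958 = 711.73 ≈ 712.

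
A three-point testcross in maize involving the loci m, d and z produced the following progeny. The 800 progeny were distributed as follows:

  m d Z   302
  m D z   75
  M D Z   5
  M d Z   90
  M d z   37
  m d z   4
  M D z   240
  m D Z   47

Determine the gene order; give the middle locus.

z

The two most frequent reciprocal classes, M D z and m d Z, are the parental types, so the F1 was M D z / m d Z.
The two rarest classes, M D Z and m d z, are the double crossovers. Comparing them with the parentals, only the z allele has switched, so z is the middle locus and the order is m – z – d.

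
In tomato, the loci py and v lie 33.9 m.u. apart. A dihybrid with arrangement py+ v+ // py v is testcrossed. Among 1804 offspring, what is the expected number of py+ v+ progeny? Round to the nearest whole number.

596

A map distance of 33.9 m.u. corresponds to a recombination frequency of 0.339.
The F1 is py+ v+ / py v, so py+ v+ is a parental gamete class with expected frequency (1 − r)/2 = 0.661/2 = 0.3305.
Expected number = 0.3305 × 1804 = 596.22 ≈ 596.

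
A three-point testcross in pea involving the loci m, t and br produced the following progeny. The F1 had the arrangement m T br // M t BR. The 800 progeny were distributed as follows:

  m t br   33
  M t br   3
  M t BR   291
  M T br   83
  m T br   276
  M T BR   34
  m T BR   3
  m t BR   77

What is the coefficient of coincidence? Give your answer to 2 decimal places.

The two rarest classes, m T BR and M t br, are the double crossovers. Comparing them with the parentals, only the br allele has switched, so br is the middle locus and the order is t – br – m.
t–br: (67 + 6)/800 = 0.0912; br–m: (160 + 6)/800 = 0.2075.
Expected DCO frequency = 0.0912 × 0.2075 ≈ 0.01892; observed = 6/800 ≈ 0.00750.
Coefficient of coincidence = 0.00750/0.01892 ≈ 0.40.

0.40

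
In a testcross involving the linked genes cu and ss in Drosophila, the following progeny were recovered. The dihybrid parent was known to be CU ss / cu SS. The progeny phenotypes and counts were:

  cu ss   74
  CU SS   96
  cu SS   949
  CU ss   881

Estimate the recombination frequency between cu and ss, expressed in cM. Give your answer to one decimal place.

8.5 cM

The recombinant classes are CU SS and cu ss: 96 + 74 = 170.
Recombination frequency = 170/2000 = 0.0850 ≈ 8.5%, i.e. 8.5 cM.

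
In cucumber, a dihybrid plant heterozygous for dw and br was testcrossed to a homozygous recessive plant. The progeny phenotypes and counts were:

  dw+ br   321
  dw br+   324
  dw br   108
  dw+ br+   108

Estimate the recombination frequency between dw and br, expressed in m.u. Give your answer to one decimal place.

25.1 m.u.

The two most frequent classes, dw+ br (321) and dw br+ (324), are the parental types, so the F1 was dw+ br / dw br+.
The recombinant classes are dw+ br+ and dw br: 108 + 108 = 216.
Recombination frequency = 216/861 = 0.2509 ≈ 25.1%, i.e. 25.1 m.u.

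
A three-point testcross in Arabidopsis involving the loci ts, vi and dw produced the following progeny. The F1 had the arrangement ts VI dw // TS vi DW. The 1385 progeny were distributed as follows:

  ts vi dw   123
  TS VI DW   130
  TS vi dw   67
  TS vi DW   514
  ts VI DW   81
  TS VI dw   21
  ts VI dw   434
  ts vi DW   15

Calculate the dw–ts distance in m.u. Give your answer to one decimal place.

13.3 m.u.

The two rarest classes, TS VI dw and ts vi DW, are the double crossovers. Comparing them with the parentals, only the ts allele has switched, so ts is the middle locus and the order is dw – ts – vi.
Crossovers in the dw–ts interval produce the single-crossover classes ts VI DW and TS vi dw (81 + 67 = 148) plus the double crossovers (36).
RF(dw–ts) = (148 + 36) / 1385 = 184/1385 = 0.1329 → 13.3 m.u.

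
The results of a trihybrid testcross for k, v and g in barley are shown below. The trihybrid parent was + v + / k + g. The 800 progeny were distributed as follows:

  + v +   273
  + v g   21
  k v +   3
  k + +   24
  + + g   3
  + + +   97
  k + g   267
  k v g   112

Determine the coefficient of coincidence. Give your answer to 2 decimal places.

0.44

The two rarest classes, k v + and + + g, are the double crossovers. Comparing them with the parentals, only the k allele has switched, so k is the middle locus and the order is g – k – v.
g–k: (45 + 6)/800 = 0.0638; k–v: (209 + 6)/800 = 0.2687.
Expected DCO frequency = 0.0638 × 0.2687 ≈ 0.01714; observed = 6/800 ≈ 0.00750.
Coefficient of coincidence = 0.00750/0.01714 ≈ 0.44.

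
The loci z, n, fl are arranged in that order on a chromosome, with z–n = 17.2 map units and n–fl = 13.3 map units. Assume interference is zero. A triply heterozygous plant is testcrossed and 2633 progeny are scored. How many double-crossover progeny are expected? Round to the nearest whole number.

60

Map distances give recombination frequencies of 0.172 and 0.133 for the two intervals.
With no interference, expected double-crossover frequency = 0.172 × 0.133 = 0.02288.
Expected number = 0.02288 × 2633 = 60.23 ≈ 60.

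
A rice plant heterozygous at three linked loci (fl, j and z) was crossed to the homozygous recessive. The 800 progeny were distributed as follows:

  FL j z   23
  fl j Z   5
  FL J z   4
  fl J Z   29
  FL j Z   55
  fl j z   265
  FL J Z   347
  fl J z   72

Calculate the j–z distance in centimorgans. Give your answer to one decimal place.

17.0 centimorgans

The two most frequent reciprocal classes, FL J Z and fl j z, are the parental types, so the F1 was FL J Z / fl j z.
The two rarest classes, FL J z and fl j Z, are the double crossovers. Comparing them with the parentals, only the z allele has switched, so z is the middle locus and the order is fl – z – j.
Crossovers in the z–j interval produce the single-crossover classes FL j Z and fl J z (55 + 72 = 127) plus the double crossovers (9).
RF(z–j) = (127 + 9) / 800 = 136/800 = 0.1700 → 17.0 centimorgans.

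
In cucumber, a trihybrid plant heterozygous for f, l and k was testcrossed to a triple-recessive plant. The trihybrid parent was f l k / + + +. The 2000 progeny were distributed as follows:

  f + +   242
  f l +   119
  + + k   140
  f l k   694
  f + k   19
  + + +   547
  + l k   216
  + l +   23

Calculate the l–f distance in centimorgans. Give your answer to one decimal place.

The two rarest classes, f + k and + l +, are the double crossovers. Comparing them with the parentals, only the l allele has switched, so l is the middle locus and the order is k – l – f.
Crossovers in the l–f interval produce the single-crossover classes + l k and f + + (216 + 242 = 458) plus the double crossovers (42).
RF(l–f) = (458 + 42) / 2000 = 500/2000 = 0.2500 → 25.0 centimorgans.

25.0 centimorgans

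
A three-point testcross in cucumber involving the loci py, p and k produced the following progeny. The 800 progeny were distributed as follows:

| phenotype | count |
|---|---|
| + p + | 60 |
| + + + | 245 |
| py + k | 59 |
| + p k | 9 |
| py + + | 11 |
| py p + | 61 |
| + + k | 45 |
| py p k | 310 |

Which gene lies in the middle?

The two most frequent reciprocal classes, + + + and py p k, are the parental types, so the F1 was + + + / py p k.
The two rarest classes, py + + and + p k, are the double crossovers. Comparing them with the parentals, only the py allele has switched, so py is the middle locus and the order is k – py – p.

py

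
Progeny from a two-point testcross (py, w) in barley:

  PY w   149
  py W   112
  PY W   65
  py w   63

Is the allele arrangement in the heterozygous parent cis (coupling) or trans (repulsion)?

trans

The two most frequent classes are PY w (149) and py W (112); these are the parental (non-recombinant) types.
So the F1 carried PY w on one chromosome and py W on the other — the recessive alleles are on opposite chromosomes (trans / repulsion).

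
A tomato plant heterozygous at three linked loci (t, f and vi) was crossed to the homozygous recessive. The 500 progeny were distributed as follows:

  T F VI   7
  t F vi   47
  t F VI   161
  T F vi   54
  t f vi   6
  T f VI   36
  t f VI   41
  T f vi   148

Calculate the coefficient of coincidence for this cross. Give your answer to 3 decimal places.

0.627

The two most frequent reciprocal classes, t F VI and T f vi, are the parental types, so the F1 was t F VI / T f vi.
The two rarest classes, T F VI and t f vi, are the double crossovers. Comparing them with the parentals, only the t allele has switched, so t is the middle locus and the order is f – t – vi.
f–t: (95 + 13)/500 = 0.2160; t–vi: (83 + 13)/500 = 0.1920.
Expected DCO frequency = 0.2160 × 0.1920 ≈ 0.04147; observed = 13/500 ≈ 0.02600.
Coefficient of coincidence = 0.02600/0.04147 ≈ 0.627.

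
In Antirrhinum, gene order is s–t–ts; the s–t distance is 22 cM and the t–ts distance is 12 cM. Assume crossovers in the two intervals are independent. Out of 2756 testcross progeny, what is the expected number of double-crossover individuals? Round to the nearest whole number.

73

Map distances give recombination frequencies of 0.220 and 0.120 for the two intervals.
With no interference, expected double-crossover frequency = 0.220 × 0.120 = 0.02640.
Expected number = 0.02640 × 2756 = 72.76 ≈ 73.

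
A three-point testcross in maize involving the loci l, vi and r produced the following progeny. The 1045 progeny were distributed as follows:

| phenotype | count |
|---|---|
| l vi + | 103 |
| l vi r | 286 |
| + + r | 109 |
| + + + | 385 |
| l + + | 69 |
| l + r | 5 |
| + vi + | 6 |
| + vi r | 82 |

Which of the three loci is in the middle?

The two most frequent reciprocal classes, l vi r and + + +, are the parental types, so the F1 was l vi r / + + +.
The two rarest classes, l + r and + vi +, are the double crossovers. Comparing them with the parentals, only the vi allele has switched, so vi is the middle locus and the order is r – vi – l.

vi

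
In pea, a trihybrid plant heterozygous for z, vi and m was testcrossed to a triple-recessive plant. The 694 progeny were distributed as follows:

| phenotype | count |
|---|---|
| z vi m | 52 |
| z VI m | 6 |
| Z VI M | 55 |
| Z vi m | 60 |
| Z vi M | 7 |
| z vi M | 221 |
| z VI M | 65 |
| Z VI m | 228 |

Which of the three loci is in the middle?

z

The two most frequent reciprocal classes, z vi M and Z VI m, are the parental types, so the F1 was z vi M / Z VI m.
The two rarest classes, Z vi M and z VI m, are the double crossovers. Comparing them with the parentals, only the z allele has switched, so z is the middle locus and the order is vi – z – m.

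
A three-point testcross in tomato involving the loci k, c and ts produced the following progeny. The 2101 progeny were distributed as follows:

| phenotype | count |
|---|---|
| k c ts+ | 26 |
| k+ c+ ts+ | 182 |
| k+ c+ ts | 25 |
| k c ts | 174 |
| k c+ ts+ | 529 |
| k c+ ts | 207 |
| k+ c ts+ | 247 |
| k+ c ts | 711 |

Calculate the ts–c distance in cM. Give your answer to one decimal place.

24.0 cM

The two most frequent reciprocal classes, k+ c ts and k c+ ts+, are the parental types, so the F1 was k+ c ts / k c+ ts+.
The two rarest classes, k+ c+ ts and k c ts+, are the double crossovers. Comparing them with the parentals, only the c allele has switched, so c is the middle locus and the order is k – c – ts.
Crossovers in the c–ts interval produce the single-crossover classes k+ c ts+ and k c+ ts (247 + 207 = 454) plus the double crossovers (51).
RF(c–ts) = (454 + 51) / 2101 = 505/2101 = 0.2404 → 24.0 cM.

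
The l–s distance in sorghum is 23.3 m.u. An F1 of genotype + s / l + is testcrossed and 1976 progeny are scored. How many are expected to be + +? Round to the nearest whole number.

230

A map distance of 23.3 m.u. corresponds to a recombination frequency of 0.233.
The F1 is + s / l +, so + + is a recombinant gamete class with expected frequency r/2 = 0.233/2 = 0.1165.
Expected number = 0.1165 × 1976 = 230.20 ≈ 230.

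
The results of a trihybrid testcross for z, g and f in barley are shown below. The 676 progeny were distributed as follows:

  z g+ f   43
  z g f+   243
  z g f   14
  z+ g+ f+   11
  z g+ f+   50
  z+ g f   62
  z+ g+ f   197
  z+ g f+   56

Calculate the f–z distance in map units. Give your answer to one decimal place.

18.3 map units

The two most frequent reciprocal classes, z g f+ and z+ g+ f, are the parental types, so the F1 was z g f+ / z+ g+ f.
The two rarest classes, z g f and z+ g+ f+, are the double crossovers. Comparing them with the parentals, only the f allele has switched, so f is the middle locus and the order is z – f – g.
Crossovers in the z–f interval produce the single-crossover classes z+ g f+ and z g+ f (56 + 43 = 99) plus the double crossovers (25).
RF(z–f) = (99 + 25) / 676 = 124/676 = 0.1834 → 18.3 map units.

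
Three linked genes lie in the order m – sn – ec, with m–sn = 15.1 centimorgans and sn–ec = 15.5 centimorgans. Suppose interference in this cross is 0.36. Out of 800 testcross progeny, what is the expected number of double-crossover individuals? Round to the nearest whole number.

12

Map distances give recombination frequencies of 0.151 and 0.155 for the two intervals.
With interference 0.36 (so coincidence = 0.64), expected double-crossover frequency = 0.151 × 0.155 × 0.64 = 0.01498.
Expected number = 0.01498 × 800 = 11.98 ≈ 12.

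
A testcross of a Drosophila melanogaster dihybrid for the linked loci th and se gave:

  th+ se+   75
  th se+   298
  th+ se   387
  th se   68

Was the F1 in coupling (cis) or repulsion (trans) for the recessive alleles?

trans

The two most frequent classes are th+ se (387) and th se+ (298); these are the parental (non-recombinant) types.
So the F1 carried th+ se on one chromosome and th se+ on the other — the recessive alleles are on opposite chromosomes (trans / repulsion).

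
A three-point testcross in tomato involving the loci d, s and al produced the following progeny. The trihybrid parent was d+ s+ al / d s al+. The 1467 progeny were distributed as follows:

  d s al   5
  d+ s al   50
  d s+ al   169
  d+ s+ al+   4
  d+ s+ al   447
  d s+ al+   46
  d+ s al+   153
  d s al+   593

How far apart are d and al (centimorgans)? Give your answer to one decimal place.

The two rarest classes, d+ s+ al+ and d s al, are the double crossovers. Comparing them with the parentals, only the al allele has switched, so al is the middle locus and the order is s – al – d.
Crossovers in the al–d interval produce the single-crossover classes d s+ al and d+ s al+ (169 + 153 = 322) plus the double crossovers (9).
RF(al–d) = (322 + 9) / 1467 = 331/1467 = 0.2256 → 22.6 centimorgans.

22.6 centimorgans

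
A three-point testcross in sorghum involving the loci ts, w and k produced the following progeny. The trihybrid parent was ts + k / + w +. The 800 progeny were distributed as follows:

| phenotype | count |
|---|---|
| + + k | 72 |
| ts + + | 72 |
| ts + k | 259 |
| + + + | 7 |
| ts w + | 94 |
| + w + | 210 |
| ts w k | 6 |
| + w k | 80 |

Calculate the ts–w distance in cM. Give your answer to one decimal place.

The two rarest classes, ts w k and + + +, are the double crossovers. Comparing them with the parentals, only the w allele has switched, so w is the middle locus and the order is ts – w – k.
Crossovers in the ts–w interval produce the single-crossover classes + + k and ts w + (72 + 94 = 166) plus the double crossovers (13).
RF(ts–w) = (166 + 13) / 800 = 179/800 = 0.2238 → 22.4 cM.

22.4 cM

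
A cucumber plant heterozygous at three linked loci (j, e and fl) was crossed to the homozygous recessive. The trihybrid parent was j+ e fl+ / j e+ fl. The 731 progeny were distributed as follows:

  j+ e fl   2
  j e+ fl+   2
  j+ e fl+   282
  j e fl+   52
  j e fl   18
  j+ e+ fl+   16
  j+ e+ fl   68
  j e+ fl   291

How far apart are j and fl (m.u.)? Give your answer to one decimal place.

The two rarest classes, j+ e fl and j e+ fl+, are the double crossovers. Comparing them with the parentals, only the fl allele has switched, so fl is the middle locus and the order is e – fl – j.
Crossovers in the fl–j interval produce the single-crossover classes j e fl+ and j+ e+ fl (52 + 68 = 120) plus the double crossovers (4).
RF(fl–j) = (120 + 4) / 731 = 124/731 = 0.1696 → 17.0 m.u.

17.0 m.u.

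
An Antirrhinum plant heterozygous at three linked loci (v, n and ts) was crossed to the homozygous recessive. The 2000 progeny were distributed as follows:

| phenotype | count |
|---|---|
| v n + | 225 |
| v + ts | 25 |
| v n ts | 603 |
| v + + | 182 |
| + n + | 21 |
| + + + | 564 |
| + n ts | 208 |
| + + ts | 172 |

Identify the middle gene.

The two most frequent reciprocal classes, + + + and v n ts, are the parental types, so the F1 was + + + / v n ts.
The two rarest classes, + n + and v + ts, are the double crossovers. Comparing them with the parentals, only the n allele has switched, so n is the middle locus and the order is v – n – ts.

n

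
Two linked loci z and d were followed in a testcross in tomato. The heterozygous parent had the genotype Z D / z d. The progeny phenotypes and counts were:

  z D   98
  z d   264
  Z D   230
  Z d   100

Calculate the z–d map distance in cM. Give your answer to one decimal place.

The recombinant classes are Z d and z D: 100 + 98 = 198.
Recombination frequency = 198/692 = 0.2861 ≈ 28.6%, i.e. 28.6 cM.

28.6 cM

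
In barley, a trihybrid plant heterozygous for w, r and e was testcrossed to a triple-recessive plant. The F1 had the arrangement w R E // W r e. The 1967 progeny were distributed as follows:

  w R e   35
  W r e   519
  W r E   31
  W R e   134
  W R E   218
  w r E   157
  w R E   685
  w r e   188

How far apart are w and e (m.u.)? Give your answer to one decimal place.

24.0 m.u.

The two rarest classes, w R e and W r E, are the double crossovers. Comparing them with the parentals, only the e allele has switched, so e is the middle locus and the order is r – e – w.
Crossovers in the e–w interval produce the single-crossover classes W R E and w r e (218 + 188 = 406) plus the double crossovers (66).
RF(e–w) = (406 + 66) / 1967 = 472/1967 = 0.2400 → 24.0 m.u.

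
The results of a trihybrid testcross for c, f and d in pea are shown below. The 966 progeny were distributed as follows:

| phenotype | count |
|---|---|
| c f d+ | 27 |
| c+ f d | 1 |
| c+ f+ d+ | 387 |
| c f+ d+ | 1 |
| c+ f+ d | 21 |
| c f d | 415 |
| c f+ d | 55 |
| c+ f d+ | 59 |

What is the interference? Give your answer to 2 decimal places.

0.67

The two most frequent reciprocal classes, c+ f+ d+ and c f d, are the parental types, so the F1 was c+ f+ d+ / c f d.
The two rarest classes, c f+ d+ and c+ f d, are the double crossovers. Comparing them with the parentals, only the c allele has switched, so c is the middle locus and the order is f – c – d.
f–c: (114 + 2)/966 = 0.1201; c–d: (48 + 2)/966 = 0.0518.
Expected DCO frequency = 0.1201 × 0.0518 ≈ 0.00622; observed = 2/966 ≈ 0.00207.
Coefficient of coincidence = 0.00207/0.00622 ≈ 0.33; interference = 1 − 0.33 = 0.67.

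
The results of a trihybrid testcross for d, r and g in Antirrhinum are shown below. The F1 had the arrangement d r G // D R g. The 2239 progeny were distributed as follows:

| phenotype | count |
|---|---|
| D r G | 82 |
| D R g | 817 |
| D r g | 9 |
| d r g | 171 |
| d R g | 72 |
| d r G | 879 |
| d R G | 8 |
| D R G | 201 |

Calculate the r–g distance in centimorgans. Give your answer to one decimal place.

17.4 centimorgans

The two rarest classes, d R G and D r g, are the double crossovers. Comparing them with the parentals, only the r allele has switched, so r is the middle locus and the order is d – r – g.
Crossovers in the r–g interval produce the single-crossover classes d r g and D R G (171 + 201 = 372) plus the double crossovers (17).
RF(r–g) = (372 + 17) / 2239 = 389/2239 = 0.1737 → 17.4 centimorgans.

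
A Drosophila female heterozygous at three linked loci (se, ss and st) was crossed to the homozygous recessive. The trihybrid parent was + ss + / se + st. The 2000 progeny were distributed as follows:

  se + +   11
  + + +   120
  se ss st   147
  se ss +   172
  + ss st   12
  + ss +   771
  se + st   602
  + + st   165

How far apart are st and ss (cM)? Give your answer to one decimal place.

The two rarest classes, + ss st and se + +, are the double crossovers. Comparing them with the parentals, only the st allele has switched, so st is the middle locus and the order is se – st – ss.
Crossovers in the st–ss interval produce the single-crossover classes + + + and se ss st (120 + 147 = 267) plus the double crossovers (23).
RF(st–ss) = (267 + 23) / 2000 = 290/2000 = 0.1450 → 14.5 cM.

14.5 cM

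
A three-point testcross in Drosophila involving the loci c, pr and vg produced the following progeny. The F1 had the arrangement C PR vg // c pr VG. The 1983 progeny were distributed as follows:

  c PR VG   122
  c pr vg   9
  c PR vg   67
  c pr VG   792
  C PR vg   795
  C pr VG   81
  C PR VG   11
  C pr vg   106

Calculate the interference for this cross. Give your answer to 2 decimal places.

0.05

The two rarest classes, C PR VG and c pr vg, are the double crossovers. Comparing them with the parentals, only the vg allele has switched, so vg is the middle locus and the order is pr – vg – c.
pr–vg: (228 + 20)/1983 = 0.1251; vg–c: (148 + 20)/1983 = 0.0847.
Expected DCO frequency = 0.1251 × 0.0847 ≈ 0.01060; observed = 20/1983 ≈ 0.01009.
Coefficient of coincidence = 0.01009/0.01060 ≈ 0.95; interference = 1 − 0.95 = 0.05.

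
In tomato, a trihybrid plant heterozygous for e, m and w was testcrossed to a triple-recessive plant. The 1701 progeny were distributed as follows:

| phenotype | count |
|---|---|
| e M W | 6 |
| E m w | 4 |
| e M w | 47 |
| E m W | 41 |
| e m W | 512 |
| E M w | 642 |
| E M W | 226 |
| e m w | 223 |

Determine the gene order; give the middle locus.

The two most frequent reciprocal classes, E M w and e m W, are the parental types, so the F1 was E M w / e m W.
The two rarest classes, E m w and e M W, are the double crossovers. Comparing them with the parentals, only the m allele has switched, so m is the middle locus and the order is w – m – e.

m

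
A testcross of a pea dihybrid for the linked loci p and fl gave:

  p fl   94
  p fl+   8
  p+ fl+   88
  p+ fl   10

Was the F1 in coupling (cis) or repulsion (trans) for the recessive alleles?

cis

The two most frequent classes are p+ fl+ (88) and p fl (94); these are the parental (non-recombinant) types.
So the F1 carried p+ fl+ on one chromosome and p fl on the other — the recessive alleles are on the same chromosome (cis / coupling).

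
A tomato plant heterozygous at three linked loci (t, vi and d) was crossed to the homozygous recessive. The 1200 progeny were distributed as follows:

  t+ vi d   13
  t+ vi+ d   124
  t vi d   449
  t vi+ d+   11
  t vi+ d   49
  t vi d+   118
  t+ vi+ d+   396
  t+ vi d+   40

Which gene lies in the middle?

t

The two most frequent reciprocal classes, t vi d and t+ vi+ d+, are the parental types, so the F1 was t vi d / t+ vi+ d+.
The two rarest classes, t+ vi d and t vi+ d+, are the double crossovers. Comparing them with the parentals, only the t allele has switched, so t is the middle locus and the order is d – t – vi.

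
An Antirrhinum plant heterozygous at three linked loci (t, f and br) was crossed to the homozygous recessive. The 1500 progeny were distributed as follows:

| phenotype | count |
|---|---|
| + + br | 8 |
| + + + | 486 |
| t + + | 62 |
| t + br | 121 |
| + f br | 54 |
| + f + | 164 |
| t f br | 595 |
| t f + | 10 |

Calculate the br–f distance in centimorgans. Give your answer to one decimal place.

The two most frequent reciprocal classes, + + + and t f br, are the parental types, so the F1 was + + + / t f br.
The two rarest classes, + + br and t f +, are the double crossovers. Comparing them with the parentals, only the br allele has switched, so br is the middle locus and the order is f – br – t.
Crossovers in the f–br interval produce the single-crossover classes + f + and t + br (164 + 121 = 285) plus the double crossovers (18).
RF(f–br) = (285 + 18) / 1500 = 303/1500 = 0.2020 → 20.2 centimorgans.

20.2 centimorgans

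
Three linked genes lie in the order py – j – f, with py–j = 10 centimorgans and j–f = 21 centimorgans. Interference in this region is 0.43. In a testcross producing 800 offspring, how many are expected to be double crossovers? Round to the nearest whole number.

10

Map distances give recombination frequencies of 0.100 and 0.210 for the two intervals.
With interference 0.43 (so coincidence = 0.57), expected double-crossover frequency = 0.100 × 0.210 × 0.57 = 0.01197.
Expected number = 0.01197 × 800 = 9.58 ≈ 10.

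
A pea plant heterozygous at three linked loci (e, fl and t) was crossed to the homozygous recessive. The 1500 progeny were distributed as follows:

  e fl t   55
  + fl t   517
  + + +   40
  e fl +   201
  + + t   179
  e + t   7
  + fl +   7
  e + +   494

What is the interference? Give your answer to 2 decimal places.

The two most frequent reciprocal classes, e + + and + fl t, are the parental types, so the F1 was e + + / + fl t.
The two rarest classes, e + t and + fl +, are the double crossovers. Comparing them with the parentals, only the t allele has switched, so t is the middle locus and the order is fl – t – e.
fl–t: (380 + 14)/1500 = 0.2627; t–e: (95 + 14)/1500 = 0.0727.
Expected DCO frequency = 0.2627 × 0.0727 ≈ 0.01910; observed = 14/1500 ≈ 0.00933.
Coefficient of coincidence = 0.00933/0.01910 ≈ 0.49; interference = 1 − 0.49 = 0.51.

0.51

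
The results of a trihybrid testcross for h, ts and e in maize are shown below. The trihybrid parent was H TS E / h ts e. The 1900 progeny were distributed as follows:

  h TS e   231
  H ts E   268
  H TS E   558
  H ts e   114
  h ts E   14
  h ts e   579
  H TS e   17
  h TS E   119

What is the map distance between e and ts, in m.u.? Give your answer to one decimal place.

The two rarest classes, H TS e and h ts E, are the double crossovers. Comparing them with the parentals, only the e allele has switched, so e is the middle locus and the order is ts – e – h.
Crossovers in the ts–e interval produce the single-crossover classes H ts E and h TS e (268 + 231 = 499) plus the double crossovers (31).
RF(ts–e) = (499 + 31) / 1900 = 530/1900 = 0.2789 → 27.9 m.u.

27.9 m.u.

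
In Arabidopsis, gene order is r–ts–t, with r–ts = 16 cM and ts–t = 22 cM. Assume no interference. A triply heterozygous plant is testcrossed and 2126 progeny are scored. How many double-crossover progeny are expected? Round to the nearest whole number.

75

Map distances give recombination frequencies of 0.160 and 0.220 for the two intervals.
With no interference, expected double-crossover frequency = 0.160 × 0.220 = 0.03520.
Expected number = 0.03520 × 2126 = 74.84 ≈ 75.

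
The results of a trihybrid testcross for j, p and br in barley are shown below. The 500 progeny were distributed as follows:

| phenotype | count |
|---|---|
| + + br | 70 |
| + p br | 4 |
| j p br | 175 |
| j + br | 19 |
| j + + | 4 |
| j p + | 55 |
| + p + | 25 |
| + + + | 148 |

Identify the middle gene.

The two most frequent reciprocal classes, + + + and j p br, are the parental types, so the F1 was + + + / j p br.
The two rarest classes, j + + and + p br, are the double crossovers. Comparing them with the parentals, only the j allele has switched, so j is the middle locus and the order is br – j – p.

j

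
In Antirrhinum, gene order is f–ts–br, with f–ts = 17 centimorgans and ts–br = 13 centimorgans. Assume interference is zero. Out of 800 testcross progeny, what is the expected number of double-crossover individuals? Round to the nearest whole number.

Map distances give recombination frequencies of 0.170 and 0.130 for the two intervals.
With no interference, expected double-crossover frequency = 0.170 × 0.130 = 0.02210.
Expected number = 0.02210 × 800 = 17.68 ≈ 18.

18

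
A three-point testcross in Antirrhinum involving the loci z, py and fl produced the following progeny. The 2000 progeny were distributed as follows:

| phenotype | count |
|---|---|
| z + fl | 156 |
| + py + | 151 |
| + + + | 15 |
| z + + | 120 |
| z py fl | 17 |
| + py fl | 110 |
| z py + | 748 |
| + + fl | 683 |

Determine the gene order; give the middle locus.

fl

The two most frequent reciprocal classes, z py + and + + fl, are the parental types, so the F1 was z py + / + + fl.
The two rarest classes, z py fl and + + +, are the double crossovers. Comparing them with the parentals, only the fl allele has switched, so fl is the middle locus and the order is py – fl – z.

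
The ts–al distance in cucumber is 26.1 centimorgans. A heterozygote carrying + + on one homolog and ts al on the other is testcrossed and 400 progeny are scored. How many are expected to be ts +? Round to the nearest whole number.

A map distance of 26.1 centimorgans corresponds to a recombination frequency of 0.261.
The F1 is + + / ts al, so ts + is a recombinant gamete class with expected frequency r/2 = 0.261/2 = 0.1305.
Expected number = 0.1305 × 400 = 52.20 ≈ 52.

52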